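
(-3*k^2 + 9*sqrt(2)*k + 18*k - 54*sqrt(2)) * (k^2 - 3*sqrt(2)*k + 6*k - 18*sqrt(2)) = -3*k^4 + 18*sqrt(2)*k^3 + 54*k^2 - 648*sqrt(2)*k + 1944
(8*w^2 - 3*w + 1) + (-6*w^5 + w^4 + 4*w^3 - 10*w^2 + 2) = -6*w^5 + w^4 + 4*w^3 - 2*w^2 - 3*w + 3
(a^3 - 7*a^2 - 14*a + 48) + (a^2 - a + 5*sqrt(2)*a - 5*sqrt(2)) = a^3 - 6*a^2 - 15*a + 5*sqrt(2)*a - 5*sqrt(2) + 48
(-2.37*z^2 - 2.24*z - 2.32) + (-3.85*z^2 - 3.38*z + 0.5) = -6.22*z^2 - 5.62*z - 1.82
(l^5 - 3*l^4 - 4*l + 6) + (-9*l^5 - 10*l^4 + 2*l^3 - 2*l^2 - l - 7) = -8*l^5 - 13*l^4 + 2*l^3 - 2*l^2 - 5*l - 1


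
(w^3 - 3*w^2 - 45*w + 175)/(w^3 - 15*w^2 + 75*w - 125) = (w + 7)/(w - 5)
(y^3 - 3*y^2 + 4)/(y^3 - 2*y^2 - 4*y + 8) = (y + 1)/(y + 2)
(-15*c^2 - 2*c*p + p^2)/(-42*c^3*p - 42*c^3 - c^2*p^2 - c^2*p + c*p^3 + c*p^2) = (15*c^2 + 2*c*p - p^2)/(c*(42*c^2*p + 42*c^2 + c*p^2 + c*p - p^3 - p^2))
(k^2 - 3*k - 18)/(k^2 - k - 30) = (k + 3)/(k + 5)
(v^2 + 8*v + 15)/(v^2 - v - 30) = (v + 3)/(v - 6)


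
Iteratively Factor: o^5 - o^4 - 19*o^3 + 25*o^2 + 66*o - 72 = (o + 2)*(o^4 - 3*o^3 - 13*o^2 + 51*o - 36) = (o - 3)*(o + 2)*(o^3 - 13*o + 12) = (o - 3)*(o + 2)*(o + 4)*(o^2 - 4*o + 3) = (o - 3)*(o - 1)*(o + 2)*(o + 4)*(o - 3)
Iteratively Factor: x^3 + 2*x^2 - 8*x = (x + 4)*(x^2 - 2*x) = (x - 2)*(x + 4)*(x)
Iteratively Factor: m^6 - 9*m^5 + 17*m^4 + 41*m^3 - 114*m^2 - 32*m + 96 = (m + 2)*(m^5 - 11*m^4 + 39*m^3 - 37*m^2 - 40*m + 48) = (m - 1)*(m + 2)*(m^4 - 10*m^3 + 29*m^2 - 8*m - 48) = (m - 4)*(m - 1)*(m + 2)*(m^3 - 6*m^2 + 5*m + 12) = (m - 4)*(m - 3)*(m - 1)*(m + 2)*(m^2 - 3*m - 4) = (m - 4)*(m - 3)*(m - 1)*(m + 1)*(m + 2)*(m - 4)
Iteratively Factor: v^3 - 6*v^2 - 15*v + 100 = (v - 5)*(v^2 - v - 20) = (v - 5)^2*(v + 4)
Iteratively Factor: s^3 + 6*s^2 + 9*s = (s + 3)*(s^2 + 3*s) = s*(s + 3)*(s + 3)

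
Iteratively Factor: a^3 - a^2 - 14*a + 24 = (a + 4)*(a^2 - 5*a + 6) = (a - 3)*(a + 4)*(a - 2)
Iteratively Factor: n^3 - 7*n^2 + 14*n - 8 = (n - 1)*(n^2 - 6*n + 8) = (n - 2)*(n - 1)*(n - 4)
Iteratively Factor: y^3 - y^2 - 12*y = (y - 4)*(y^2 + 3*y) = y*(y - 4)*(y + 3)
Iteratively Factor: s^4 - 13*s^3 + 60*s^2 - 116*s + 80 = (s - 2)*(s^3 - 11*s^2 + 38*s - 40) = (s - 4)*(s - 2)*(s^2 - 7*s + 10) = (s - 4)*(s - 2)^2*(s - 5)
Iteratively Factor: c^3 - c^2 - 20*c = (c)*(c^2 - c - 20) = c*(c + 4)*(c - 5)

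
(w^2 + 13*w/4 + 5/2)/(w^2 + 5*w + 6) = (w + 5/4)/(w + 3)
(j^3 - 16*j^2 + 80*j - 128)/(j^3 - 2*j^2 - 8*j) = (j^2 - 12*j + 32)/(j*(j + 2))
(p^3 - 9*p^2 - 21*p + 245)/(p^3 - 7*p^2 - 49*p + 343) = (p + 5)/(p + 7)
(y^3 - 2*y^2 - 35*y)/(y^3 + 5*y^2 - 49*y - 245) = y/(y + 7)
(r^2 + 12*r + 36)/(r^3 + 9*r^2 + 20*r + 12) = (r + 6)/(r^2 + 3*r + 2)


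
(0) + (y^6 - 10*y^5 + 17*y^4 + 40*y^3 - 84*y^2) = y^6 - 10*y^5 + 17*y^4 + 40*y^3 - 84*y^2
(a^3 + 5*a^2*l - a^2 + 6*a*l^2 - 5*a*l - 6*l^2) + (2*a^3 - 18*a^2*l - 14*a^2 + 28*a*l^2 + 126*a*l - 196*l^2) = 3*a^3 - 13*a^2*l - 15*a^2 + 34*a*l^2 + 121*a*l - 202*l^2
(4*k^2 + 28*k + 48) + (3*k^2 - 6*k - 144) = 7*k^2 + 22*k - 96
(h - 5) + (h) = 2*h - 5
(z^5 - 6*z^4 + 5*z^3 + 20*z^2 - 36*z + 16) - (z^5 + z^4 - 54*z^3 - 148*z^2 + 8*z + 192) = -7*z^4 + 59*z^3 + 168*z^2 - 44*z - 176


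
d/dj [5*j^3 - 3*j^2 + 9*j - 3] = 15*j^2 - 6*j + 9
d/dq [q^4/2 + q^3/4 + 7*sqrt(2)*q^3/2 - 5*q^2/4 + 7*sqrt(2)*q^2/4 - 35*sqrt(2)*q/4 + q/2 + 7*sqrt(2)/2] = 2*q^3 + 3*q^2/4 + 21*sqrt(2)*q^2/2 - 5*q/2 + 7*sqrt(2)*q/2 - 35*sqrt(2)/4 + 1/2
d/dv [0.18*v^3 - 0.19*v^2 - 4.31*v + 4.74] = 0.54*v^2 - 0.38*v - 4.31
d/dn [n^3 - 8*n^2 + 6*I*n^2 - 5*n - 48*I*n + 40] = 3*n^2 + n*(-16 + 12*I) - 5 - 48*I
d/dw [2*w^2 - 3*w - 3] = 4*w - 3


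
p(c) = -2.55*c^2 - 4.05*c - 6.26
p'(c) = -5.1*c - 4.05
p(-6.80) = -96.63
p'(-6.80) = 30.63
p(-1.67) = -6.61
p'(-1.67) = 4.47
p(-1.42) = -5.65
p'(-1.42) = 3.19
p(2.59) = -33.86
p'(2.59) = -17.26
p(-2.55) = -12.51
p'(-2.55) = 8.96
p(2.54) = -33.00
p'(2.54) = -17.00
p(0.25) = -7.43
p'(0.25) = -5.32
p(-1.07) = -4.85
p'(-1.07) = 1.41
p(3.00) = -41.36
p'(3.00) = -19.35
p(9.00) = -249.26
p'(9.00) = -49.95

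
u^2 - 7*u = u*(u - 7)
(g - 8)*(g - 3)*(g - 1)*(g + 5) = g^4 - 7*g^3 - 25*g^2 + 151*g - 120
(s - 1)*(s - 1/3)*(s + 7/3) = s^3 + s^2 - 25*s/9 + 7/9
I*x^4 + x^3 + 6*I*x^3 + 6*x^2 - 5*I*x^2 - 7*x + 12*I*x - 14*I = (x + 7)*(x - 2*I)*(x + I)*(I*x - I)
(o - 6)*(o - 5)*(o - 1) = o^3 - 12*o^2 + 41*o - 30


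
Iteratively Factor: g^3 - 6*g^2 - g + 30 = (g - 3)*(g^2 - 3*g - 10) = (g - 5)*(g - 3)*(g + 2)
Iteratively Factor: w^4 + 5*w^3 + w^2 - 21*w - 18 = (w + 3)*(w^3 + 2*w^2 - 5*w - 6) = (w + 1)*(w + 3)*(w^2 + w - 6) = (w + 1)*(w + 3)^2*(w - 2)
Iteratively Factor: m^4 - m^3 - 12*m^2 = (m)*(m^3 - m^2 - 12*m) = m*(m + 3)*(m^2 - 4*m) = m*(m - 4)*(m + 3)*(m)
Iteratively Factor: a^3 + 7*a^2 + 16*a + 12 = (a + 3)*(a^2 + 4*a + 4) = (a + 2)*(a + 3)*(a + 2)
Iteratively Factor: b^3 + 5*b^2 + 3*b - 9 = (b + 3)*(b^2 + 2*b - 3) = (b - 1)*(b + 3)*(b + 3)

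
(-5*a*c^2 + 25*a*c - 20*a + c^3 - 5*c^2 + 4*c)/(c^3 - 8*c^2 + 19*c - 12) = (-5*a + c)/(c - 3)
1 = 1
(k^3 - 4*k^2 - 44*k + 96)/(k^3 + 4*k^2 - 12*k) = (k - 8)/k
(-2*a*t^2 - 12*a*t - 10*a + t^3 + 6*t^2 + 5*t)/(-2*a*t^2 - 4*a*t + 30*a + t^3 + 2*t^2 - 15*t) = (t + 1)/(t - 3)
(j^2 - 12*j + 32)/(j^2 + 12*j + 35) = (j^2 - 12*j + 32)/(j^2 + 12*j + 35)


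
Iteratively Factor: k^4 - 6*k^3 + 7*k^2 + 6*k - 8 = (k - 1)*(k^3 - 5*k^2 + 2*k + 8) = (k - 4)*(k - 1)*(k^2 - k - 2) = (k - 4)*(k - 1)*(k + 1)*(k - 2)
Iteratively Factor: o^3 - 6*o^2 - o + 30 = (o - 5)*(o^2 - o - 6) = (o - 5)*(o - 3)*(o + 2)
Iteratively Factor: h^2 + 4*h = (h + 4)*(h)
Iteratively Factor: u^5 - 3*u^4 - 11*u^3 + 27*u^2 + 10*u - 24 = (u - 1)*(u^4 - 2*u^3 - 13*u^2 + 14*u + 24) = (u - 2)*(u - 1)*(u^3 - 13*u - 12) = (u - 4)*(u - 2)*(u - 1)*(u^2 + 4*u + 3) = (u - 4)*(u - 2)*(u - 1)*(u + 1)*(u + 3)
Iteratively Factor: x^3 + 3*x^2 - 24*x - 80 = (x - 5)*(x^2 + 8*x + 16) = (x - 5)*(x + 4)*(x + 4)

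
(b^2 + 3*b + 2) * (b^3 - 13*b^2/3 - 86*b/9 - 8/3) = b^5 - 4*b^4/3 - 185*b^3/9 - 40*b^2 - 244*b/9 - 16/3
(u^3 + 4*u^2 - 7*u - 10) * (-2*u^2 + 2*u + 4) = -2*u^5 - 6*u^4 + 26*u^3 + 22*u^2 - 48*u - 40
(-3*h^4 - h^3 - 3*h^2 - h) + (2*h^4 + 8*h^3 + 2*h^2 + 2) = -h^4 + 7*h^3 - h^2 - h + 2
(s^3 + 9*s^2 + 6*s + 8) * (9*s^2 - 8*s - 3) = 9*s^5 + 73*s^4 - 21*s^3 - 3*s^2 - 82*s - 24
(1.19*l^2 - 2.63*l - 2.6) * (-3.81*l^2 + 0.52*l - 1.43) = -4.5339*l^4 + 10.6391*l^3 + 6.8367*l^2 + 2.4089*l + 3.718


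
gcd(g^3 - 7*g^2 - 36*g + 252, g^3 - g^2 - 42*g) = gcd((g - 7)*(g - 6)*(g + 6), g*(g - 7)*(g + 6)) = g^2 - g - 42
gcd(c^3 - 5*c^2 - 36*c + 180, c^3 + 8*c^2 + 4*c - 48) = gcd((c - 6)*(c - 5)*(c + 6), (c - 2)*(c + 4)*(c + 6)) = c + 6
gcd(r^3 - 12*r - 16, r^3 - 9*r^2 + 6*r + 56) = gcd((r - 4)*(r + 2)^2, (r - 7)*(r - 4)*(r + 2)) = r^2 - 2*r - 8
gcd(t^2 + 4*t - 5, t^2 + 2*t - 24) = 1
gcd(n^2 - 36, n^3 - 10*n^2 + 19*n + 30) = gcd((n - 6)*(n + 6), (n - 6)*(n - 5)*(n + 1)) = n - 6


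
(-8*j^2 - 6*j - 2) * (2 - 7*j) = 56*j^3 + 26*j^2 + 2*j - 4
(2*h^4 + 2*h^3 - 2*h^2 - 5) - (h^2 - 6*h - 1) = 2*h^4 + 2*h^3 - 3*h^2 + 6*h - 4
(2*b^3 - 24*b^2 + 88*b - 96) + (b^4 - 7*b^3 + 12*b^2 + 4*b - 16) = b^4 - 5*b^3 - 12*b^2 + 92*b - 112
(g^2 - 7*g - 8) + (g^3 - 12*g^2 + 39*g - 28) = g^3 - 11*g^2 + 32*g - 36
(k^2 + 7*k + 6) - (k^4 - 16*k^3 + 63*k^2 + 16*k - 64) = -k^4 + 16*k^3 - 62*k^2 - 9*k + 70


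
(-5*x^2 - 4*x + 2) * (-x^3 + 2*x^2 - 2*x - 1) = 5*x^5 - 6*x^4 + 17*x^2 - 2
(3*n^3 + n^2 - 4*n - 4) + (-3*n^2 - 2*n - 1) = 3*n^3 - 2*n^2 - 6*n - 5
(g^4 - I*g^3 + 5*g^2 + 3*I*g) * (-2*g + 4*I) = -2*g^5 + 6*I*g^4 - 6*g^3 + 14*I*g^2 - 12*g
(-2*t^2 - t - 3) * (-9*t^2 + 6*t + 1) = 18*t^4 - 3*t^3 + 19*t^2 - 19*t - 3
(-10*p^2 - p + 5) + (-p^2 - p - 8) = -11*p^2 - 2*p - 3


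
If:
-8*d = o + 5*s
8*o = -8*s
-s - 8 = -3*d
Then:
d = 8/5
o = 16/5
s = -16/5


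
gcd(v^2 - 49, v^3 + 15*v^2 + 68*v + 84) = v + 7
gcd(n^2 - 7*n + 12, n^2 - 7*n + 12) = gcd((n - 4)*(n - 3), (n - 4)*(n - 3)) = n^2 - 7*n + 12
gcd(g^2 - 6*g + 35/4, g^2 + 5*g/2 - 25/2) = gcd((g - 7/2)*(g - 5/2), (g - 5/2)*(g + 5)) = g - 5/2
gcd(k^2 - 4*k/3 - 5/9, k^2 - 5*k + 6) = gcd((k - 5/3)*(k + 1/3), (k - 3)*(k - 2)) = 1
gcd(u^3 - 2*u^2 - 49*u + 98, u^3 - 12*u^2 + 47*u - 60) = 1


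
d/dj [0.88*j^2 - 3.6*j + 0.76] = 1.76*j - 3.6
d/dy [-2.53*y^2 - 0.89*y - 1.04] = -5.06*y - 0.89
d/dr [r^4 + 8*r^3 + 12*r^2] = 4*r*(r^2 + 6*r + 6)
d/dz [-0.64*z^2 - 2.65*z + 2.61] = -1.28*z - 2.65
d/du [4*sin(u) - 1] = 4*cos(u)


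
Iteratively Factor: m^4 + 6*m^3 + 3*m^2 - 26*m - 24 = (m - 2)*(m^3 + 8*m^2 + 19*m + 12) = (m - 2)*(m + 4)*(m^2 + 4*m + 3) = (m - 2)*(m + 1)*(m + 4)*(m + 3)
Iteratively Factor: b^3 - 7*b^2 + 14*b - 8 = (b - 1)*(b^2 - 6*b + 8) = (b - 2)*(b - 1)*(b - 4)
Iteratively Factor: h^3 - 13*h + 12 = (h - 3)*(h^2 + 3*h - 4) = (h - 3)*(h + 4)*(h - 1)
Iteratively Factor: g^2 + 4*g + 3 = (g + 1)*(g + 3)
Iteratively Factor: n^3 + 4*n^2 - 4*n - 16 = (n - 2)*(n^2 + 6*n + 8) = (n - 2)*(n + 4)*(n + 2)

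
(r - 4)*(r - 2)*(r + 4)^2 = r^4 + 2*r^3 - 24*r^2 - 32*r + 128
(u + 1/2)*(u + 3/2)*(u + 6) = u^3 + 8*u^2 + 51*u/4 + 9/2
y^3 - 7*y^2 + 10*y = y*(y - 5)*(y - 2)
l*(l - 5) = l^2 - 5*l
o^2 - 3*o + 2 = (o - 2)*(o - 1)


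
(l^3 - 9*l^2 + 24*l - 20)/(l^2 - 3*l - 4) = (-l^3 + 9*l^2 - 24*l + 20)/(-l^2 + 3*l + 4)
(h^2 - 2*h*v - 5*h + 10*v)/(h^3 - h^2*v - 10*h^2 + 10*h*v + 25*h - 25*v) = (-h + 2*v)/(-h^2 + h*v + 5*h - 5*v)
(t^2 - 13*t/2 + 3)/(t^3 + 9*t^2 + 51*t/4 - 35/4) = 2*(t - 6)/(2*t^2 + 19*t + 35)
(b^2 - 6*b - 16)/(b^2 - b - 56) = (b + 2)/(b + 7)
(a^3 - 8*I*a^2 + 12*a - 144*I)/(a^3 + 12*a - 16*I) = (a^2 - 12*I*a - 36)/(a^2 - 4*I*a - 4)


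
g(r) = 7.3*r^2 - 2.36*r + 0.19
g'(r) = 14.6*r - 2.36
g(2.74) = 48.53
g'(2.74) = 37.64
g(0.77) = 2.70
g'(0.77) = 8.88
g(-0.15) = 0.71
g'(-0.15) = -4.55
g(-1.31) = 15.81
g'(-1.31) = -21.49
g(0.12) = 0.01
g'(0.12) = -0.61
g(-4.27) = 143.37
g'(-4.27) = -64.70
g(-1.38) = 17.35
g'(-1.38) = -22.51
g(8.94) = 562.53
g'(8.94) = 128.16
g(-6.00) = 277.15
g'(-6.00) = -89.96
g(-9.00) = 612.73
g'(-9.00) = -133.76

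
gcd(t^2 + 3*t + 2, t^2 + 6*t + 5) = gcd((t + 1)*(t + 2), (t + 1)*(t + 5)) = t + 1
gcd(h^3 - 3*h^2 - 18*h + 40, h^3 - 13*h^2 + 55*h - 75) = h - 5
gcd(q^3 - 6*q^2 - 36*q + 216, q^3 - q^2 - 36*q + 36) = q^2 - 36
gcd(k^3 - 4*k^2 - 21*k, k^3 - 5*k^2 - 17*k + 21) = k^2 - 4*k - 21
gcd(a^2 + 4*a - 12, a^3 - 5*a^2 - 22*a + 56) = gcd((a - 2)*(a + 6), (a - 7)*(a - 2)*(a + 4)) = a - 2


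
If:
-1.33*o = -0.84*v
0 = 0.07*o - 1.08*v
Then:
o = 0.00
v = 0.00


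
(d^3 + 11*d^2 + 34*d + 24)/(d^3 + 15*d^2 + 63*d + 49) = (d^2 + 10*d + 24)/(d^2 + 14*d + 49)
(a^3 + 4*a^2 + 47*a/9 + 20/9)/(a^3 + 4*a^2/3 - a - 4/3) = (a + 5/3)/(a - 1)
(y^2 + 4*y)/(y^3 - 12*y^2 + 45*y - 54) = y*(y + 4)/(y^3 - 12*y^2 + 45*y - 54)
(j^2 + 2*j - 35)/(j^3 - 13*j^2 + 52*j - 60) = (j + 7)/(j^2 - 8*j + 12)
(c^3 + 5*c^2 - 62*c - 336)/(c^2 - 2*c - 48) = c + 7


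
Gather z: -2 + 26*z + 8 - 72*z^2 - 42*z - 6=-72*z^2 - 16*z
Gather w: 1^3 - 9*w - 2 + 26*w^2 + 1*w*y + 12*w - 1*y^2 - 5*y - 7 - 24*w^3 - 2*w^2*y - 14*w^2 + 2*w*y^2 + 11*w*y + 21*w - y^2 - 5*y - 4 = -24*w^3 + w^2*(12 - 2*y) + w*(2*y^2 + 12*y + 24) - 2*y^2 - 10*y - 12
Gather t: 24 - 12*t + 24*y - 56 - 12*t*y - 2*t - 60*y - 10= t*(-12*y - 14) - 36*y - 42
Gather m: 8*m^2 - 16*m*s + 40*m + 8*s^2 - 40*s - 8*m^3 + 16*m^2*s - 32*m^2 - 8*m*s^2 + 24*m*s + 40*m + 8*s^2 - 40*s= -8*m^3 + m^2*(16*s - 24) + m*(-8*s^2 + 8*s + 80) + 16*s^2 - 80*s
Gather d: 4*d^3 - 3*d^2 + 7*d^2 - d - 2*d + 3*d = 4*d^3 + 4*d^2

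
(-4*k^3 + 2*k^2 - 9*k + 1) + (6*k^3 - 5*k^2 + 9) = 2*k^3 - 3*k^2 - 9*k + 10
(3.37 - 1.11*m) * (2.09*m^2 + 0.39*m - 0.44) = -2.3199*m^3 + 6.6104*m^2 + 1.8027*m - 1.4828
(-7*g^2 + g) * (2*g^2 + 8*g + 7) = -14*g^4 - 54*g^3 - 41*g^2 + 7*g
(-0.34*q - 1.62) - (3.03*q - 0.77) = -3.37*q - 0.85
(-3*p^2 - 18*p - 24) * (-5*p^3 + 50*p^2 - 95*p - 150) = 15*p^5 - 60*p^4 - 495*p^3 + 960*p^2 + 4980*p + 3600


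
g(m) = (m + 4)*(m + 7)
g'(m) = 2*m + 11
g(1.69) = 49.45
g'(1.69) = 14.38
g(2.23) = 57.50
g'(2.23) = 15.46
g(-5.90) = -2.09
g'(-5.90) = -0.80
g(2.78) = 66.31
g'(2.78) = 16.56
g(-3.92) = 0.25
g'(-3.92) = 3.16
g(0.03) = 28.33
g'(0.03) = 11.06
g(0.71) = 36.31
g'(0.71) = 12.42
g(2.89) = 68.14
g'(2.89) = 16.78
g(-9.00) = 10.00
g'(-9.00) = -7.00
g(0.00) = 28.00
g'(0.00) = 11.00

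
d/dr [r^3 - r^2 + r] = 3*r^2 - 2*r + 1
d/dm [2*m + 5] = 2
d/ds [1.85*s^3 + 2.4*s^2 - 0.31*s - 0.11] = 5.55*s^2 + 4.8*s - 0.31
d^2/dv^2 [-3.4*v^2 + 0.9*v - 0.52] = -6.80000000000000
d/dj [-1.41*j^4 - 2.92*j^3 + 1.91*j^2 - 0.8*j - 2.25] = -5.64*j^3 - 8.76*j^2 + 3.82*j - 0.8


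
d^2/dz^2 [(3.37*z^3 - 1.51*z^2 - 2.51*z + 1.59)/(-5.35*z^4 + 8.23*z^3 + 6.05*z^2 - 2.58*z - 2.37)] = (-192.91565*z^9 + 259.31985*z^8 - 191.27748*z^7 - 1389.336922*z^6 + 2978.926026*z^5 - 879.915792000001*z^4 - 1382.686154*z^3 + 689.066856*z^2 + 65.195298*z - 80.496036)/(153.130375*z^12 - 706.689525*z^11 + 567.61467*z^10 + 1262.403533*z^9 - 1119.968175*z^8 - 1506.625689*z^7 + 677.477584*z^6 + 1023.270624*z^5 - 72.357588*z^4 - 343.467729*z^3 - 54.619731*z^2 + 43.474806*z + 13.312053)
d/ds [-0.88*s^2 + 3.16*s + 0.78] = 3.16 - 1.76*s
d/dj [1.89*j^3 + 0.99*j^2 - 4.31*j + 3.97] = 5.67*j^2 + 1.98*j - 4.31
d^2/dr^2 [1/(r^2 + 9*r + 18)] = 2*(-r^2 - 9*r + (2*r + 9)^2 - 18)/(r^2 + 9*r + 18)^3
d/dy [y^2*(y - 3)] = 3*y*(y - 2)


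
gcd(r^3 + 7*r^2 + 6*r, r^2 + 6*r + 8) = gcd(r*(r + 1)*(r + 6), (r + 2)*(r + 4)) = 1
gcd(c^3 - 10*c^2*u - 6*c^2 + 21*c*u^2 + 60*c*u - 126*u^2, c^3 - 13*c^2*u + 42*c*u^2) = -c + 7*u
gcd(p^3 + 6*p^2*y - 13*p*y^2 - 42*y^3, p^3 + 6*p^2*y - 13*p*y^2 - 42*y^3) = -p^3 - 6*p^2*y + 13*p*y^2 + 42*y^3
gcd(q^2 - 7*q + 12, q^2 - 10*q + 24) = q - 4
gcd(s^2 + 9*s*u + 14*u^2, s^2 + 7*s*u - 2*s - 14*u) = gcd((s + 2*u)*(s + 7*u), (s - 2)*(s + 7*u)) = s + 7*u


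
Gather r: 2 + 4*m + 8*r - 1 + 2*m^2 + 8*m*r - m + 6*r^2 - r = 2*m^2 + 3*m + 6*r^2 + r*(8*m + 7) + 1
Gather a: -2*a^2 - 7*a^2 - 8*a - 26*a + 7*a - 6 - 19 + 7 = -9*a^2 - 27*a - 18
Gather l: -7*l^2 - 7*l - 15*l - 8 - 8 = -7*l^2 - 22*l - 16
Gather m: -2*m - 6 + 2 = -2*m - 4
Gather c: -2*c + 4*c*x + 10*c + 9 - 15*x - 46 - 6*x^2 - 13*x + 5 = c*(4*x + 8) - 6*x^2 - 28*x - 32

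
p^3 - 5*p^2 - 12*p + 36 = (p - 6)*(p - 2)*(p + 3)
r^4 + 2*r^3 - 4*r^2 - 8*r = r*(r - 2)*(r + 2)^2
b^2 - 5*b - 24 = (b - 8)*(b + 3)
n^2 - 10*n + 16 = (n - 8)*(n - 2)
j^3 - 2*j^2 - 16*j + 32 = (j - 4)*(j - 2)*(j + 4)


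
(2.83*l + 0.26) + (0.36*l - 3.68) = 3.19*l - 3.42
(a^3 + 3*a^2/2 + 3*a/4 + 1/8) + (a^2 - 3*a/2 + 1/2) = a^3 + 5*a^2/2 - 3*a/4 + 5/8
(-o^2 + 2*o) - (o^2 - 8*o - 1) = -2*o^2 + 10*o + 1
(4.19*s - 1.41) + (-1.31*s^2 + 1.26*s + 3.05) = -1.31*s^2 + 5.45*s + 1.64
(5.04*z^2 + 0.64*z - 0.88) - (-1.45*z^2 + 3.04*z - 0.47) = 6.49*z^2 - 2.4*z - 0.41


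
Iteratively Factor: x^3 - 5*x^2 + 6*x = (x - 3)*(x^2 - 2*x) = x*(x - 3)*(x - 2)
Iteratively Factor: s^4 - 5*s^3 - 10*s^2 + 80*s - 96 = (s + 4)*(s^3 - 9*s^2 + 26*s - 24) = (s - 2)*(s + 4)*(s^2 - 7*s + 12) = (s - 4)*(s - 2)*(s + 4)*(s - 3)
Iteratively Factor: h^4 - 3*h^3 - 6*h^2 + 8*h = (h - 4)*(h^3 + h^2 - 2*h) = h*(h - 4)*(h^2 + h - 2) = h*(h - 4)*(h + 2)*(h - 1)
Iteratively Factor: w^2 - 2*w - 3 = (w - 3)*(w + 1)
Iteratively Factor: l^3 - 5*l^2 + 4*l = (l - 4)*(l^2 - l) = l*(l - 4)*(l - 1)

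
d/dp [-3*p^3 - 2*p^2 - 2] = p*(-9*p - 4)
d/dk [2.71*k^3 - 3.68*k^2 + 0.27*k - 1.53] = 8.13*k^2 - 7.36*k + 0.27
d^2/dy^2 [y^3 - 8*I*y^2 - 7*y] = 6*y - 16*I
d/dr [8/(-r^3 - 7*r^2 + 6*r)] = 8*(3*r^2 + 14*r - 6)/(r^2*(r^2 + 7*r - 6)^2)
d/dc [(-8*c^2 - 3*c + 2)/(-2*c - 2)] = (8*c^2 + 16*c + 5)/(2*(c^2 + 2*c + 1))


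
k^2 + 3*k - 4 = (k - 1)*(k + 4)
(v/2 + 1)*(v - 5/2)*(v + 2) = v^3/2 + 3*v^2/4 - 3*v - 5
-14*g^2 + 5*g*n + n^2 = (-2*g + n)*(7*g + n)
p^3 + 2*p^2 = p^2*(p + 2)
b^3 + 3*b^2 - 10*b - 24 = (b - 3)*(b + 2)*(b + 4)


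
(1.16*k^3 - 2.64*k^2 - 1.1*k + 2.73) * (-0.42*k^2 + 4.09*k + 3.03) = -0.4872*k^5 + 5.8532*k^4 - 6.8208*k^3 - 13.6448*k^2 + 7.8327*k + 8.2719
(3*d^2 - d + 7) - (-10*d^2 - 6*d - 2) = 13*d^2 + 5*d + 9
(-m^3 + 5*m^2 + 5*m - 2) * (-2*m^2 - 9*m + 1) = 2*m^5 - m^4 - 56*m^3 - 36*m^2 + 23*m - 2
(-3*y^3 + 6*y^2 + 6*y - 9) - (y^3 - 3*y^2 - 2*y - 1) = -4*y^3 + 9*y^2 + 8*y - 8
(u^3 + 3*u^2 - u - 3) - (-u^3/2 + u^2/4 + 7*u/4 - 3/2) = 3*u^3/2 + 11*u^2/4 - 11*u/4 - 3/2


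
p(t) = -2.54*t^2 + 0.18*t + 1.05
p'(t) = 0.18 - 5.08*t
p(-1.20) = -2.82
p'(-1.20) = 6.28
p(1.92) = -7.97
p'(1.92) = -9.57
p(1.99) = -8.65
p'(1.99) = -9.93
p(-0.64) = -0.11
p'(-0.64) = 3.43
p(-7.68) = -150.15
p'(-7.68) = 39.19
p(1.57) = -4.93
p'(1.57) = -7.80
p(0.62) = 0.19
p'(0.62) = -2.97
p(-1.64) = -6.08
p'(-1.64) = 8.51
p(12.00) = -362.55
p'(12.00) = -60.78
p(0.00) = 1.05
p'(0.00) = 0.18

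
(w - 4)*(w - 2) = w^2 - 6*w + 8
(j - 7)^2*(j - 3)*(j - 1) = j^4 - 18*j^3 + 108*j^2 - 238*j + 147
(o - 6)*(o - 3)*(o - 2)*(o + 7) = o^4 - 4*o^3 - 41*o^2 + 216*o - 252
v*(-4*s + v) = -4*s*v + v^2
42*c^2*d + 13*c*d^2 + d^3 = d*(6*c + d)*(7*c + d)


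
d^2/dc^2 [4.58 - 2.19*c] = 0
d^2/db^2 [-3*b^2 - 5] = -6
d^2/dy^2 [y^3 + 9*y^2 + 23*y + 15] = 6*y + 18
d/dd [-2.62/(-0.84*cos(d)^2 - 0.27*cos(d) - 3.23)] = (4.4016*cos(d) + 0.7074)*sin(d)/(0.84*cos(d)^2 + 0.27*cos(d) + 3.23)^2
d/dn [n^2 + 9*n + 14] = 2*n + 9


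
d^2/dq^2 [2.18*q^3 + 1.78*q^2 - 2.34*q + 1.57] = 13.08*q + 3.56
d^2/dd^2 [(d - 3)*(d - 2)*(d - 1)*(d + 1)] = 12*d^2 - 30*d + 10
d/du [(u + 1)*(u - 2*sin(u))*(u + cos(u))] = -(u + 1)*(u - 2*sin(u))*(sin(u) - 1) - (u + 1)*(u + cos(u))*(2*cos(u) - 1) + (u - 2*sin(u))*(u + cos(u))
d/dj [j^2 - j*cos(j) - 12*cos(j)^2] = j*sin(j) + 2*j + 12*sin(2*j) - cos(j)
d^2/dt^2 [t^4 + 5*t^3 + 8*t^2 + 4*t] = 12*t^2 + 30*t + 16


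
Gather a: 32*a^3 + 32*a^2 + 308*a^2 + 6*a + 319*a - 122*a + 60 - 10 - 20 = 32*a^3 + 340*a^2 + 203*a + 30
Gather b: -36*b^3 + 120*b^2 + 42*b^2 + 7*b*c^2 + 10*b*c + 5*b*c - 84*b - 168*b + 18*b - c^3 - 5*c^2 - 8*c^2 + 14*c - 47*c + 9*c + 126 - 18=-36*b^3 + 162*b^2 + b*(7*c^2 + 15*c - 234) - c^3 - 13*c^2 - 24*c + 108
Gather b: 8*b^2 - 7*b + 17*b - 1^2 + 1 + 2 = 8*b^2 + 10*b + 2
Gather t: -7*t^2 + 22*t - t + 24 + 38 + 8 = -7*t^2 + 21*t + 70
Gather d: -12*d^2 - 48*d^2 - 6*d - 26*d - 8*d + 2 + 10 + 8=-60*d^2 - 40*d + 20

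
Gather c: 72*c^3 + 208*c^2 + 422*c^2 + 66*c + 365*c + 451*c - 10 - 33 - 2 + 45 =72*c^3 + 630*c^2 + 882*c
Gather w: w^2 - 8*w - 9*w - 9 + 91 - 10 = w^2 - 17*w + 72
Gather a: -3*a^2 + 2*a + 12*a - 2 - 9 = -3*a^2 + 14*a - 11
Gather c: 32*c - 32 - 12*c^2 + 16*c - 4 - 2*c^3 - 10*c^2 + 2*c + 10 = -2*c^3 - 22*c^2 + 50*c - 26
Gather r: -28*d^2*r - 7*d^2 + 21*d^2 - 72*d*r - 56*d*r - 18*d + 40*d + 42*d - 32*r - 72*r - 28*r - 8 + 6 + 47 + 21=14*d^2 + 64*d + r*(-28*d^2 - 128*d - 132) + 66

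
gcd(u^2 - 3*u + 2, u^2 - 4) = u - 2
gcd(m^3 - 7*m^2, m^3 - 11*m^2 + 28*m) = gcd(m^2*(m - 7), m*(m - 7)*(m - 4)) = m^2 - 7*m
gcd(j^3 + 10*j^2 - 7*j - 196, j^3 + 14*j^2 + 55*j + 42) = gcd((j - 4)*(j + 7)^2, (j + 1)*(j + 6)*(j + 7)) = j + 7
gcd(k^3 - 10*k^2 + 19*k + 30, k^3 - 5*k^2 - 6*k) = k^2 - 5*k - 6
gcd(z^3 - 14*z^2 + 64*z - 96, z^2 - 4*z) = z - 4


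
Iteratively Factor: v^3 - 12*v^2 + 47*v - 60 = (v - 5)*(v^2 - 7*v + 12) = (v - 5)*(v - 4)*(v - 3)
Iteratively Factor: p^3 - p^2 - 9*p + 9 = (p + 3)*(p^2 - 4*p + 3) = (p - 1)*(p + 3)*(p - 3)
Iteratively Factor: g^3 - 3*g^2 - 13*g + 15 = (g + 3)*(g^2 - 6*g + 5) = (g - 5)*(g + 3)*(g - 1)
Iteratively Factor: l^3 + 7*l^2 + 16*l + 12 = (l + 2)*(l^2 + 5*l + 6) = (l + 2)^2*(l + 3)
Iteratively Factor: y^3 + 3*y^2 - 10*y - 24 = (y + 2)*(y^2 + y - 12) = (y - 3)*(y + 2)*(y + 4)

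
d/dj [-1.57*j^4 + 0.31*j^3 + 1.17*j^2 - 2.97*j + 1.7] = -6.28*j^3 + 0.93*j^2 + 2.34*j - 2.97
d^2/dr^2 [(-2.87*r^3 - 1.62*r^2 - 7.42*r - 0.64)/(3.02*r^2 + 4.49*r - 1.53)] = (5.6843418860808e-14*r^4 - 233.654202*r^3 + 38.3616660000001*r^2 - 298.089042*r - 141.25016)/(27.543608*r^6 + 122.851788*r^5 + 140.78787*r^4 - 33.960115*r^3 - 71.326305*r^2 + 31.531923*r - 3.581577)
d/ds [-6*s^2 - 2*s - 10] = -12*s - 2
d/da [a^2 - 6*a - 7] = 2*a - 6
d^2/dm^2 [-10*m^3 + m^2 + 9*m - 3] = 2 - 60*m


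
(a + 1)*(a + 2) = a^2 + 3*a + 2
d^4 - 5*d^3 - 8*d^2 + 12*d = d*(d - 6)*(d - 1)*(d + 2)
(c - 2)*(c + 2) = c^2 - 4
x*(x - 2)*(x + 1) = x^3 - x^2 - 2*x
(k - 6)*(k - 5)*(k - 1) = k^3 - 12*k^2 + 41*k - 30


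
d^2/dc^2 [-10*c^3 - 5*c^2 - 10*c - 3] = -60*c - 10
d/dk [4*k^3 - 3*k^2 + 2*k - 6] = 12*k^2 - 6*k + 2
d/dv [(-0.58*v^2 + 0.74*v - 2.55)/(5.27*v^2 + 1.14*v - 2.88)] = (-4.561*v^2 + 30.2178*v + 0.7758)/(27.7729*v^4 + 12.0156*v^3 - 29.0556*v^2 - 6.5664*v + 8.2944)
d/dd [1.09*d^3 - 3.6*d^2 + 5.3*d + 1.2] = 3.27*d^2 - 7.2*d + 5.3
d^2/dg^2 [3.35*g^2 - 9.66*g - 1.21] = 6.70000000000000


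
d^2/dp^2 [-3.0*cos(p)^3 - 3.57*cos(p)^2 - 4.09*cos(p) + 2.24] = 6.34*cos(p) + 7.14*cos(2*p) + 6.75*cos(3*p)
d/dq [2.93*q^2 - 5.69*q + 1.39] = 5.86*q - 5.69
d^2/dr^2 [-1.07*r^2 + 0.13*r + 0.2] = -2.14000000000000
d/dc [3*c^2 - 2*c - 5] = 6*c - 2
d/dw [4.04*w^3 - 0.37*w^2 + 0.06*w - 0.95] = 12.12*w^2 - 0.74*w + 0.06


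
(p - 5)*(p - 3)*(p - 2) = p^3 - 10*p^2 + 31*p - 30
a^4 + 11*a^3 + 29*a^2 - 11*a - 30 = (a - 1)*(a + 1)*(a + 5)*(a + 6)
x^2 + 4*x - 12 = (x - 2)*(x + 6)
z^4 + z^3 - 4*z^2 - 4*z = z*(z - 2)*(z + 1)*(z + 2)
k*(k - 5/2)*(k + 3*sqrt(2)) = k^3 - 5*k^2/2 + 3*sqrt(2)*k^2 - 15*sqrt(2)*k/2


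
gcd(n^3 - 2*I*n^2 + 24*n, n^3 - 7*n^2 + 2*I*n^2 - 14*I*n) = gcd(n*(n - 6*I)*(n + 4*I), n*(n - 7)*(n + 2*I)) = n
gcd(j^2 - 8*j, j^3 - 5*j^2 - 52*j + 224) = j - 8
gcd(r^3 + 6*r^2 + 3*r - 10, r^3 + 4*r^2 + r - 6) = r^2 + r - 2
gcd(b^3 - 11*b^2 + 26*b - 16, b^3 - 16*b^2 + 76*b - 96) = b^2 - 10*b + 16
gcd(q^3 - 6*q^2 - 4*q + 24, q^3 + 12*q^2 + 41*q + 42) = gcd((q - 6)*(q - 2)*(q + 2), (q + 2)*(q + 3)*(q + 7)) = q + 2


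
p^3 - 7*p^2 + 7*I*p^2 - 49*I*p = p*(p - 7)*(p + 7*I)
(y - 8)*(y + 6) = y^2 - 2*y - 48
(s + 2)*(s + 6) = s^2 + 8*s + 12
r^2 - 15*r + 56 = (r - 8)*(r - 7)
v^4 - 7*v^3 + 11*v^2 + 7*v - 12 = (v - 4)*(v - 3)*(v - 1)*(v + 1)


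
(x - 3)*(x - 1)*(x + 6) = x^3 + 2*x^2 - 21*x + 18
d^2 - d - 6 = (d - 3)*(d + 2)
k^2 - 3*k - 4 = (k - 4)*(k + 1)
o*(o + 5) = o^2 + 5*o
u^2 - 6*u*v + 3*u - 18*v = (u + 3)*(u - 6*v)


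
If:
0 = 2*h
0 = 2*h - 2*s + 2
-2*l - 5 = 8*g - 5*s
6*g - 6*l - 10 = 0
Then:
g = 1/3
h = 0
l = -4/3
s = 1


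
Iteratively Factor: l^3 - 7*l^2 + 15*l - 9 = (l - 1)*(l^2 - 6*l + 9) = (l - 3)*(l - 1)*(l - 3)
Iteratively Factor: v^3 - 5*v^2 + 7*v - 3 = (v - 1)*(v^2 - 4*v + 3) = (v - 1)^2*(v - 3)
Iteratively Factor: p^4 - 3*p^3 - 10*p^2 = (p - 5)*(p^3 + 2*p^2) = (p - 5)*(p + 2)*(p^2) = p*(p - 5)*(p + 2)*(p)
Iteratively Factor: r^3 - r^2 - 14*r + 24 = (r + 4)*(r^2 - 5*r + 6) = (r - 3)*(r + 4)*(r - 2)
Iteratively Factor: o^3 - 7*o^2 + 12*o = (o)*(o^2 - 7*o + 12) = o*(o - 4)*(o - 3)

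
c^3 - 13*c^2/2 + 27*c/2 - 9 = (c - 3)*(c - 2)*(c - 3/2)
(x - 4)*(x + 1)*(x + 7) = x^3 + 4*x^2 - 25*x - 28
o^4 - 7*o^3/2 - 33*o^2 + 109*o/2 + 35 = (o - 7)*(o - 2)*(o + 1/2)*(o + 5)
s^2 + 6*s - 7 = (s - 1)*(s + 7)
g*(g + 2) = g^2 + 2*g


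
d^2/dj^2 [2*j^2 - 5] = 4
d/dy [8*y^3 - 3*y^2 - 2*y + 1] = 24*y^2 - 6*y - 2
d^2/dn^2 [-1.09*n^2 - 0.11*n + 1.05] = -2.18000000000000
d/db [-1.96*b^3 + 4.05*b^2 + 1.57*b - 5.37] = -5.88*b^2 + 8.1*b + 1.57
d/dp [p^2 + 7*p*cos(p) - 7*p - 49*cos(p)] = -7*p*sin(p) + 2*p + 49*sin(p) + 7*cos(p) - 7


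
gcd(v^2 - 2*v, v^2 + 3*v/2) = v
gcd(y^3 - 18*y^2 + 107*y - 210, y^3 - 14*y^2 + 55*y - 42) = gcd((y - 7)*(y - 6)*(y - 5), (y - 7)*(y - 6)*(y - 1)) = y^2 - 13*y + 42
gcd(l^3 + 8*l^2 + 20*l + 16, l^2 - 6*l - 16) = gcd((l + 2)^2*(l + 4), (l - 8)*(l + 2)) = l + 2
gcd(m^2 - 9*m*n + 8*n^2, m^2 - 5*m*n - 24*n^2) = m - 8*n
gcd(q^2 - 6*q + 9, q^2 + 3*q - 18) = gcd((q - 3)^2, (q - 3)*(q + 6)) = q - 3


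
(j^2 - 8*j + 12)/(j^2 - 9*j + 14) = (j - 6)/(j - 7)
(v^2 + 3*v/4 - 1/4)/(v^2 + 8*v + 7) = (v - 1/4)/(v + 7)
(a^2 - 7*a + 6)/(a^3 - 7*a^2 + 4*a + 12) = (a - 1)/(a^2 - a - 2)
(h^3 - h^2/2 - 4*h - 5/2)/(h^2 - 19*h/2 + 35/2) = (h^2 + 2*h + 1)/(h - 7)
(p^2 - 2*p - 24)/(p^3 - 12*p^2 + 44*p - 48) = (p + 4)/(p^2 - 6*p + 8)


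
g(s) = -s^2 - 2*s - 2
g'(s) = -2*s - 2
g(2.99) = -16.92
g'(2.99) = -7.98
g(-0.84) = -1.03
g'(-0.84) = -0.32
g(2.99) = -16.92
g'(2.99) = -7.98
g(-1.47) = -1.22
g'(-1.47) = 0.94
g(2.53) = -13.46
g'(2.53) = -7.06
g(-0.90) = -1.01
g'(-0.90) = -0.20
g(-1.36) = -1.13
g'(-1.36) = 0.72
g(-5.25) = -19.06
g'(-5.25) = 8.50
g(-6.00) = -26.00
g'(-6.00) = 10.00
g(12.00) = -170.00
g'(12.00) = -26.00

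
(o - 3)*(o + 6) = o^2 + 3*o - 18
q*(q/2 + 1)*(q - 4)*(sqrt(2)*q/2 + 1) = sqrt(2)*q^4/4 - sqrt(2)*q^3/2 + q^3/2 - 2*sqrt(2)*q^2 - q^2 - 4*q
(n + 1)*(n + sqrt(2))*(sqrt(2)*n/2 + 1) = sqrt(2)*n^3/2 + sqrt(2)*n^2/2 + 2*n^2 + sqrt(2)*n + 2*n + sqrt(2)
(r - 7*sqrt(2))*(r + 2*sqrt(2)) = r^2 - 5*sqrt(2)*r - 28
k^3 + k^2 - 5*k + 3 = (k - 1)^2*(k + 3)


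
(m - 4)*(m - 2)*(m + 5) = m^3 - m^2 - 22*m + 40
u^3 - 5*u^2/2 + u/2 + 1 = (u - 2)*(u - 1)*(u + 1/2)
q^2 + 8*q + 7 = (q + 1)*(q + 7)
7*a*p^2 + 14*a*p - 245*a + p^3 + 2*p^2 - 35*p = (7*a + p)*(p - 5)*(p + 7)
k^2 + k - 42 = (k - 6)*(k + 7)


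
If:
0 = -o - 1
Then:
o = -1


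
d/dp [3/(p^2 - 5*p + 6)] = 3*(5 - 2*p)/(p^2 - 5*p + 6)^2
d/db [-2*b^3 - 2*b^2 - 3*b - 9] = -6*b^2 - 4*b - 3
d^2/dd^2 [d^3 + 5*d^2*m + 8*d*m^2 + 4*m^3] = 6*d + 10*m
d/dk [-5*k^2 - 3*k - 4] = -10*k - 3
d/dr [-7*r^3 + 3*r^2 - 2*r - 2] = -21*r^2 + 6*r - 2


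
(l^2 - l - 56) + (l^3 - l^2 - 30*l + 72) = l^3 - 31*l + 16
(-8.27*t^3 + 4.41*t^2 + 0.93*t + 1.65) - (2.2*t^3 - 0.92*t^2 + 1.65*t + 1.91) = -10.47*t^3 + 5.33*t^2 - 0.72*t - 0.26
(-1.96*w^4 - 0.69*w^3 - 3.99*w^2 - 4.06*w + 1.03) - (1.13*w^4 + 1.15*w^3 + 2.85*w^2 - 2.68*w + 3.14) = -3.09*w^4 - 1.84*w^3 - 6.84*w^2 - 1.38*w - 2.11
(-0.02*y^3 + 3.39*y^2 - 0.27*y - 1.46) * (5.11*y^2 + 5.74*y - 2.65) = -0.1022*y^5 + 17.2081*y^4 + 18.1319*y^3 - 17.9939*y^2 - 7.6649*y + 3.869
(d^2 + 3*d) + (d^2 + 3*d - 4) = 2*d^2 + 6*d - 4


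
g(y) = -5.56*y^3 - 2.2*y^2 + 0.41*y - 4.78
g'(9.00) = -1390.27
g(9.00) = -4232.53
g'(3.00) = -162.91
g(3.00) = -173.47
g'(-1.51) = -30.98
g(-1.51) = 8.73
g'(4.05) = -291.00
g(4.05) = -408.56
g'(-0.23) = 0.54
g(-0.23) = -4.92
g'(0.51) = -6.17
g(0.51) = -5.88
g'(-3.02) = -138.43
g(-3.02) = 127.06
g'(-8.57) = -1186.94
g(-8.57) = 3329.72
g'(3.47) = -215.70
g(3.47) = -262.15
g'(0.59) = -7.99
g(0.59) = -6.45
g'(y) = -16.68*y^2 - 4.4*y + 0.41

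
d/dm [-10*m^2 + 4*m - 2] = 4 - 20*m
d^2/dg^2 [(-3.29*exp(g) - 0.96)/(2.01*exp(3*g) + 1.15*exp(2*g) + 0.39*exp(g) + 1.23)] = (-53.167716*exp(6*g) - 57.720969*exp(5*g) - 18.444341*exp(4*g) + 100.632348*exp(3*g) + 47.991222*exp(2*g) + 6.863877*exp(g) - 4.516929)*exp(g)/(8.120601*exp(9*g) + 13.938345*exp(8*g) + 12.701592*exp(7*g) + 21.837754*exp(6*g) + 19.523358*exp(5*g) + 11.189952*exp(4*g) + 12.492036*exp(3*g) + 5.780754*exp(2*g) + 1.770093*exp(g) + 1.860867)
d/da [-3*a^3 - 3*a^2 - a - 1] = -9*a^2 - 6*a - 1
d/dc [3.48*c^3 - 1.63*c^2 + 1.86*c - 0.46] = 10.44*c^2 - 3.26*c + 1.86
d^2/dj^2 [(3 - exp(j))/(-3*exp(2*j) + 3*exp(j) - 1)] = (9*exp(4*j) - 99*exp(3*j) + 63*exp(2*j) + 12*exp(j) - 8)*exp(j)/(27*exp(6*j) - 81*exp(5*j) + 108*exp(4*j) - 81*exp(3*j) + 36*exp(2*j) - 9*exp(j) + 1)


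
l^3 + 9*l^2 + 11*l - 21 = (l - 1)*(l + 3)*(l + 7)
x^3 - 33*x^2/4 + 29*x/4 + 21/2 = (x - 7)*(x - 2)*(x + 3/4)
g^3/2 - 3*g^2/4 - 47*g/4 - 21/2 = (g/2 + 1/2)*(g - 6)*(g + 7/2)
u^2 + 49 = (u - 7*I)*(u + 7*I)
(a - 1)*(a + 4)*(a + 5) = a^3 + 8*a^2 + 11*a - 20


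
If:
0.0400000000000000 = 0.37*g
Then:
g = 0.11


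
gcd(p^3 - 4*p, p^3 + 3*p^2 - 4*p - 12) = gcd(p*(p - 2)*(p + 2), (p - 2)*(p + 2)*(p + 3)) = p^2 - 4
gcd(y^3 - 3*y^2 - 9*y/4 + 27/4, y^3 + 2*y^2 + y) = 1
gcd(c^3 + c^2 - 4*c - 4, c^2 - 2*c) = c - 2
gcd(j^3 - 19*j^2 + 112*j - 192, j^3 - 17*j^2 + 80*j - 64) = j^2 - 16*j + 64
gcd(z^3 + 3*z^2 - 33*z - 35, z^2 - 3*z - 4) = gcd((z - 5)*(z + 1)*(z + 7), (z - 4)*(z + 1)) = z + 1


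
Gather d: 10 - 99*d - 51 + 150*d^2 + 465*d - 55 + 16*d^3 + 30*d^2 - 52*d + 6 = 16*d^3 + 180*d^2 + 314*d - 90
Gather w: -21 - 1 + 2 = -20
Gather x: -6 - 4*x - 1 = -4*x - 7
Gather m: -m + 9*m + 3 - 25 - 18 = 8*m - 40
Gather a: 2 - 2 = 0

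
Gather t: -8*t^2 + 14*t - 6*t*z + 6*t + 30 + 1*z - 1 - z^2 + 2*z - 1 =-8*t^2 + t*(20 - 6*z) - z^2 + 3*z + 28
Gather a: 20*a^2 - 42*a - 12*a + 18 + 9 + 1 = 20*a^2 - 54*a + 28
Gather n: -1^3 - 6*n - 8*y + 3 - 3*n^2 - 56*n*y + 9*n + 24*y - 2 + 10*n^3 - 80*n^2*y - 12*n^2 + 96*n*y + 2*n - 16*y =10*n^3 + n^2*(-80*y - 15) + n*(40*y + 5)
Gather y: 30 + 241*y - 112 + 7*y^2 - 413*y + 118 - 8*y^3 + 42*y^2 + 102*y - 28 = -8*y^3 + 49*y^2 - 70*y + 8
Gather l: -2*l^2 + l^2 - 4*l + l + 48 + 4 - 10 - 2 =-l^2 - 3*l + 40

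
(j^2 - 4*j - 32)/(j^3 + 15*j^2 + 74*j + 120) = (j - 8)/(j^2 + 11*j + 30)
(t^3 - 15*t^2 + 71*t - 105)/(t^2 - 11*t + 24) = (t^2 - 12*t + 35)/(t - 8)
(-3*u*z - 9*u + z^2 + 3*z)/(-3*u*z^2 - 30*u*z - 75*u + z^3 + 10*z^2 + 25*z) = (z + 3)/(z^2 + 10*z + 25)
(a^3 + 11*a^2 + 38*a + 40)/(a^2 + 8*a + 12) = (a^2 + 9*a + 20)/(a + 6)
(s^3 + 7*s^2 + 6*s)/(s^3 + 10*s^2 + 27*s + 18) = s/(s + 3)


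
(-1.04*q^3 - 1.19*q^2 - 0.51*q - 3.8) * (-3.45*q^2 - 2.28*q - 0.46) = 3.588*q^5 + 6.4767*q^4 + 4.9511*q^3 + 14.8202*q^2 + 8.8986*q + 1.748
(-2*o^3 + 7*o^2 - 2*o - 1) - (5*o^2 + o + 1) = -2*o^3 + 2*o^2 - 3*o - 2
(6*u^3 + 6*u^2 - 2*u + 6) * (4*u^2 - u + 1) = 24*u^5 + 18*u^4 - 8*u^3 + 32*u^2 - 8*u + 6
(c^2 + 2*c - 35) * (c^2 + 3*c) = c^4 + 5*c^3 - 29*c^2 - 105*c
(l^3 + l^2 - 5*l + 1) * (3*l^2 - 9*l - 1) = 3*l^5 - 6*l^4 - 25*l^3 + 47*l^2 - 4*l - 1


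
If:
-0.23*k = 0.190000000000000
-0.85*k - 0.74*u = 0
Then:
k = -0.83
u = 0.95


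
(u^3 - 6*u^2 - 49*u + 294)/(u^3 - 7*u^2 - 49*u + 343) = (u - 6)/(u - 7)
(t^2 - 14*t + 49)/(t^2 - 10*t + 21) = (t - 7)/(t - 3)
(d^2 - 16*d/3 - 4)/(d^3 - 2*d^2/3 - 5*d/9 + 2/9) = 3*(d - 6)/(3*d^2 - 4*d + 1)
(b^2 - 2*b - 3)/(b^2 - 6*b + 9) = (b + 1)/(b - 3)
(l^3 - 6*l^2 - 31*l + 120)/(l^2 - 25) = (l^2 - 11*l + 24)/(l - 5)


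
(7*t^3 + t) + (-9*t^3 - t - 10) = -2*t^3 - 10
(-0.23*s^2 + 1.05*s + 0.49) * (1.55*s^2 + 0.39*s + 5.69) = -0.3565*s^4 + 1.5378*s^3 - 0.1397*s^2 + 6.1656*s + 2.7881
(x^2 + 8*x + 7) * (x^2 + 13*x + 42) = x^4 + 21*x^3 + 153*x^2 + 427*x + 294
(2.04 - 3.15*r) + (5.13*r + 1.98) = 1.98*r + 4.02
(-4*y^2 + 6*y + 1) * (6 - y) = 4*y^3 - 30*y^2 + 35*y + 6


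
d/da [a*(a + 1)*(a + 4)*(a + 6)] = 4*a^3 + 33*a^2 + 68*a + 24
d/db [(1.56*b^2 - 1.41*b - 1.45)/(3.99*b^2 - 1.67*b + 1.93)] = (3.0207*b^2 + 17.5926*b - 5.1428)/(15.9201*b^4 - 13.3266*b^3 + 18.1903*b^2 - 6.4462*b + 3.7249)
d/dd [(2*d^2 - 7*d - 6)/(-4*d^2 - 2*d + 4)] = 2*(-4*d^2 - 4*d - 5)/(4*d^4 + 4*d^3 - 7*d^2 - 4*d + 4)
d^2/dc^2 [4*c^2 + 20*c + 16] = 8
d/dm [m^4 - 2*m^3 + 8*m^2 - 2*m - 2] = 4*m^3 - 6*m^2 + 16*m - 2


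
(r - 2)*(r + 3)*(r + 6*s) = r^3 + 6*r^2*s + r^2 + 6*r*s - 6*r - 36*s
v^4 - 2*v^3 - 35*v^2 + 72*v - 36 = (v - 6)*(v - 1)^2*(v + 6)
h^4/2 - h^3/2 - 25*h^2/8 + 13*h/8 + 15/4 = (h/2 + 1)*(h - 5/2)*(h - 3/2)*(h + 1)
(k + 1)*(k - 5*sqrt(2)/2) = k^2 - 5*sqrt(2)*k/2 + k - 5*sqrt(2)/2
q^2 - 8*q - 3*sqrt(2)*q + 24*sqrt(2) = (q - 8)*(q - 3*sqrt(2))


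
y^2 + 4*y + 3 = (y + 1)*(y + 3)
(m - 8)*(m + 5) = m^2 - 3*m - 40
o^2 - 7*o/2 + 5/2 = (o - 5/2)*(o - 1)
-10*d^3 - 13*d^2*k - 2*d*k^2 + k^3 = (-5*d + k)*(d + k)*(2*d + k)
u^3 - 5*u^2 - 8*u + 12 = (u - 6)*(u - 1)*(u + 2)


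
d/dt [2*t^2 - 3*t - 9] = 4*t - 3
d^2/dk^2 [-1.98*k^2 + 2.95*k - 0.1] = -3.96000000000000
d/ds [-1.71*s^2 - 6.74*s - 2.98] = -3.42*s - 6.74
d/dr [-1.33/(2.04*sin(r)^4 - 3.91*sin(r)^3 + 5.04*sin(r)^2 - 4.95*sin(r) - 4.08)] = (10.8528*sin(r)^3 - 15.6009*sin(r)^2 + 13.4064*sin(r) - 6.5835)*cos(r)/(-2.04*sin(r)^4 + 3.91*sin(r)^3 - 5.04*sin(r)^2 + 4.95*sin(r) + 4.08)^2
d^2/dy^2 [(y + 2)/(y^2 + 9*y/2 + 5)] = 16/(8*y^3 + 60*y^2 + 150*y + 125)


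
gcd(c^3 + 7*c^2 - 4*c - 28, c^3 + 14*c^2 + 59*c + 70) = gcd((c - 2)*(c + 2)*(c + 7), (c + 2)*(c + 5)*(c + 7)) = c^2 + 9*c + 14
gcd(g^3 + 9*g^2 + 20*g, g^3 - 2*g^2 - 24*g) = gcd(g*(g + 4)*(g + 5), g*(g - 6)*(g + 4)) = g^2 + 4*g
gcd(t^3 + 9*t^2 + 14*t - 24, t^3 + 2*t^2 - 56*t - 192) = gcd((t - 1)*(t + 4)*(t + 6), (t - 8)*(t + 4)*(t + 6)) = t^2 + 10*t + 24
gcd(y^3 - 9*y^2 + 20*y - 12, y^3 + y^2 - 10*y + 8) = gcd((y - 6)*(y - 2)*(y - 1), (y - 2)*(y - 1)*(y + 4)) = y^2 - 3*y + 2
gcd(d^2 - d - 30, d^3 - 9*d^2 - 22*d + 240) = d^2 - d - 30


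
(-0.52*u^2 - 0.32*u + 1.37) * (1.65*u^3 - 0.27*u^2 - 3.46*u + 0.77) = -0.858*u^5 - 0.3876*u^4 + 4.1461*u^3 + 0.3369*u^2 - 4.9866*u + 1.0549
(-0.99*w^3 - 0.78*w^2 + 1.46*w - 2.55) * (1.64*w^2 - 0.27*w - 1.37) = -1.6236*w^5 - 1.0119*w^4 + 3.9613*w^3 - 3.5076*w^2 - 1.3117*w + 3.4935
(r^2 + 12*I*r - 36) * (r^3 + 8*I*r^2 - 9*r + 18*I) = r^5 + 20*I*r^4 - 141*r^3 - 378*I*r^2 + 108*r - 648*I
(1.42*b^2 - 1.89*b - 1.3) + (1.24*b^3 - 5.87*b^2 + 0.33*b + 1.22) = 1.24*b^3 - 4.45*b^2 - 1.56*b - 0.0800000000000001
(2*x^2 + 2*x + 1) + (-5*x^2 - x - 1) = -3*x^2 + x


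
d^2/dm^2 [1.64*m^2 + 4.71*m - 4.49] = 3.28000000000000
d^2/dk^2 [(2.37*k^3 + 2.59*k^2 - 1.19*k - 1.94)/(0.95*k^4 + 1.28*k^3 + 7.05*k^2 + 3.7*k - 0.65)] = (4.27785*k^9 + 14.02485*k^8 - 89.2295100000001*k^7 - 243.777238*k^6 - 271.758246*k^5 - 322.904472*k^4 - 447.43846*k^3 - 622.90755*k^2 - 340.02498*k - 74.43265)/(0.857375*k^12 + 3.4656*k^11 + 23.757315*k^10 + 63.551702*k^9 + 201.53961*k^8 + 352.98594*k^7 + 560.436795*k^6 + 555.36525*k^5 + 175.35735*k^4 - 49.4561*k^3 - 17.759625*k^2 + 4.68975*k - 0.274625)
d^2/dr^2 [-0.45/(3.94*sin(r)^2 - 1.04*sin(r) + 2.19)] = (27.94248*sin(r)^4 - 5.53176*sin(r)^3 - 56.95848*sin(r)^2 + 12.08844*sin(r) + 6.7923)/(3.94*sin(r)^2 - 1.04*sin(r) + 2.19)^3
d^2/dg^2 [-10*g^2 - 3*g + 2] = -20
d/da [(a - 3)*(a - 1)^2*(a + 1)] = 4*a^3 - 12*a^2 + 4*a + 4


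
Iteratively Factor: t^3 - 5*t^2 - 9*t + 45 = (t + 3)*(t^2 - 8*t + 15) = (t - 3)*(t + 3)*(t - 5)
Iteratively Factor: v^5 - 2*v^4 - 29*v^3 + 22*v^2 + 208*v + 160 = (v - 5)*(v^4 + 3*v^3 - 14*v^2 - 48*v - 32) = (v - 5)*(v - 4)*(v^3 + 7*v^2 + 14*v + 8) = (v - 5)*(v - 4)*(v + 2)*(v^2 + 5*v + 4) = (v - 5)*(v - 4)*(v + 1)*(v + 2)*(v + 4)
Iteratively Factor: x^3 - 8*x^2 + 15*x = (x - 5)*(x^2 - 3*x) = (x - 5)*(x - 3)*(x)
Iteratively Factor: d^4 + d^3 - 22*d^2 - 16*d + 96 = (d + 3)*(d^3 - 2*d^2 - 16*d + 32) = (d + 3)*(d + 4)*(d^2 - 6*d + 8) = (d - 2)*(d + 3)*(d + 4)*(d - 4)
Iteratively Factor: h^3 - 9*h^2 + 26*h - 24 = (h - 2)*(h^2 - 7*h + 12) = (h - 4)*(h - 2)*(h - 3)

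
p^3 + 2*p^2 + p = p*(p + 1)^2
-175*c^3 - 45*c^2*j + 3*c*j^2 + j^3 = (-7*c + j)*(5*c + j)^2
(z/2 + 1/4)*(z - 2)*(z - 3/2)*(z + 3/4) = z^4/2 - 9*z^3/8 - z^2/2 + 39*z/32 + 9/16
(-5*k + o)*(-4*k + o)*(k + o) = 20*k^3 + 11*k^2*o - 8*k*o^2 + o^3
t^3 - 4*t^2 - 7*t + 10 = (t - 5)*(t - 1)*(t + 2)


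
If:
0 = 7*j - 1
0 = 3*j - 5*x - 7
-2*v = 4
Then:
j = 1/7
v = -2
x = -46/35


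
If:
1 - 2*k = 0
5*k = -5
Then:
No Solution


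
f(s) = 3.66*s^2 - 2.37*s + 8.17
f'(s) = 7.32*s - 2.37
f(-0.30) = 9.21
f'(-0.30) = -4.57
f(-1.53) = 20.36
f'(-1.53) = -13.57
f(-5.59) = 135.79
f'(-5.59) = -43.29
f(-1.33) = 17.80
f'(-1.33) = -12.11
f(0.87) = 8.88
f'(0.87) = 4.00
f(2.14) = 19.86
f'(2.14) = 13.29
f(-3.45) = 59.91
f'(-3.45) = -27.62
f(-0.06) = 8.33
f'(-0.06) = -2.81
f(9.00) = 283.30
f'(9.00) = 63.51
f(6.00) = 125.71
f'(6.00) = 41.55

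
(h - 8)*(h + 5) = h^2 - 3*h - 40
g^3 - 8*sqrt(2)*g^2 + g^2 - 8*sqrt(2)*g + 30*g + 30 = (g + 1)*(g - 5*sqrt(2))*(g - 3*sqrt(2))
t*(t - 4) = t^2 - 4*t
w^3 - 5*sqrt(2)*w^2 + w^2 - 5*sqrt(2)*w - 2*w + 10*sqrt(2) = (w - 1)*(w + 2)*(w - 5*sqrt(2))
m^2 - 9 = (m - 3)*(m + 3)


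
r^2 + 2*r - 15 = (r - 3)*(r + 5)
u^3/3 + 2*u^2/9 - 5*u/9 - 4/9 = (u/3 + 1/3)*(u - 4/3)*(u + 1)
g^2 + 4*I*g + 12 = (g - 2*I)*(g + 6*I)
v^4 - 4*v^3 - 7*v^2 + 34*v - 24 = (v - 4)*(v - 2)*(v - 1)*(v + 3)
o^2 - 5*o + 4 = (o - 4)*(o - 1)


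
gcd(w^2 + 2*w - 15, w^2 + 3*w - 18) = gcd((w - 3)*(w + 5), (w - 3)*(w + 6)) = w - 3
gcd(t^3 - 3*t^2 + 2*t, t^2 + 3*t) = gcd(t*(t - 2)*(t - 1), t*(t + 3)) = t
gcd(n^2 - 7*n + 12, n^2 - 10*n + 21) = n - 3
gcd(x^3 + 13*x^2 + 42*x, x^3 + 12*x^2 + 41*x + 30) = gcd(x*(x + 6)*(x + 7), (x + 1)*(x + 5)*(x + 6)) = x + 6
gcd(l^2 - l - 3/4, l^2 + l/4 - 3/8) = 1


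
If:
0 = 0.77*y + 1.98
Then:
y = -2.57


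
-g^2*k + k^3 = k*(-g + k)*(g + k)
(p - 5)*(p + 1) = p^2 - 4*p - 5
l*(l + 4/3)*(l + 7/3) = l^3 + 11*l^2/3 + 28*l/9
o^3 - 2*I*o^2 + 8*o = o*(o - 4*I)*(o + 2*I)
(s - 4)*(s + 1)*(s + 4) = s^3 + s^2 - 16*s - 16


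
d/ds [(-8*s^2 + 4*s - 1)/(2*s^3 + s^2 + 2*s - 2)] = 2*(8*s^4 - 8*s^3 - 7*s^2 + 17*s - 3)/(4*s^6 + 4*s^5 + 9*s^4 - 4*s^3 - 8*s + 4)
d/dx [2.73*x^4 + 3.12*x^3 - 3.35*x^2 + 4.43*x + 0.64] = 10.92*x^3 + 9.36*x^2 - 6.7*x + 4.43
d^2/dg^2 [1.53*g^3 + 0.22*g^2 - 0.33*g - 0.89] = 9.18*g + 0.44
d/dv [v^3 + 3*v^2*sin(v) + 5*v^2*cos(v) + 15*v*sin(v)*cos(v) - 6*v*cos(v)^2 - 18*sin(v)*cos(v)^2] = -5*v^2*sin(v) + 3*v^2*cos(v) + 3*v^2 + 6*v*sin(v) + 6*v*sin(2*v) + 10*v*cos(v) + 15*v*cos(2*v) + 15*sin(2*v)/2 - 9*cos(v)/2 - 3*cos(2*v) - 27*cos(3*v)/2 - 3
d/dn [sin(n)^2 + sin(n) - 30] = sin(2*n) + cos(n)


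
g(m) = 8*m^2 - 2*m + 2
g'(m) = 16*m - 2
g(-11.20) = 1027.92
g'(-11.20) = -181.20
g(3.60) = 98.48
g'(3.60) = 55.60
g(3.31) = 83.03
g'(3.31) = 50.96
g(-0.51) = 5.10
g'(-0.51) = -10.16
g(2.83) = 60.41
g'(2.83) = 43.28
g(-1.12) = 14.28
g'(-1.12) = -19.92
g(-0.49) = 4.90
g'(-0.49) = -9.84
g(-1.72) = 29.11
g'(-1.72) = -29.52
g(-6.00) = 302.00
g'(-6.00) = -98.00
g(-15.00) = 1832.00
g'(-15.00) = -242.00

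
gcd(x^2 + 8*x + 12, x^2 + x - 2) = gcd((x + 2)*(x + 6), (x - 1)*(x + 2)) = x + 2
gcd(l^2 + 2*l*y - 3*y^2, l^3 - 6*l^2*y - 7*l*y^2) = 1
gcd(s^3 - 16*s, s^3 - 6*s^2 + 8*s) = s^2 - 4*s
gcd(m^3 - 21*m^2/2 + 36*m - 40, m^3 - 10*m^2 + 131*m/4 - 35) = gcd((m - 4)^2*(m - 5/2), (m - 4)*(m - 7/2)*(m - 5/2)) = m^2 - 13*m/2 + 10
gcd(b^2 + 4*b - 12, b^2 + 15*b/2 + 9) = b + 6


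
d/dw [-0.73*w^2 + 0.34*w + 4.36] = 0.34 - 1.46*w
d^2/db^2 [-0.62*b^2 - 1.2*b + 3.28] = -1.24000000000000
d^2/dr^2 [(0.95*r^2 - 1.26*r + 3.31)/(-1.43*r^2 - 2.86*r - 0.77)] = (12.923768*r^3 - 34.335444*r^2 - 89.547744*r - 53.535724)/(2.924207*r^6 + 17.545242*r^5 + 39.814203*r^4 + 42.288532*r^3 + 21.438417*r^2 + 5.087082*r + 0.456533)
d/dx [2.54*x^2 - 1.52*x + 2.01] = 5.08*x - 1.52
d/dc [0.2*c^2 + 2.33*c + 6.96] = 0.4*c + 2.33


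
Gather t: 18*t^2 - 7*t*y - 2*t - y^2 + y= 18*t^2 + t*(-7*y - 2) - y^2 + y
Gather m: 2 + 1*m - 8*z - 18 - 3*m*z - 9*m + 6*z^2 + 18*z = m*(-3*z - 8) + 6*z^2 + 10*z - 16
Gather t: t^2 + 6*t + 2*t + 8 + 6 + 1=t^2 + 8*t + 15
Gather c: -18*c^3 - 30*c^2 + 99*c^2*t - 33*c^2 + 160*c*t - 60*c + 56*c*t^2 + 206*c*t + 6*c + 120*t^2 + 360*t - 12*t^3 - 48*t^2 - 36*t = -18*c^3 + c^2*(99*t - 63) + c*(56*t^2 + 366*t - 54) - 12*t^3 + 72*t^2 + 324*t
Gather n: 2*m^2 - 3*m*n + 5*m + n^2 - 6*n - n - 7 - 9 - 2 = 2*m^2 + 5*m + n^2 + n*(-3*m - 7) - 18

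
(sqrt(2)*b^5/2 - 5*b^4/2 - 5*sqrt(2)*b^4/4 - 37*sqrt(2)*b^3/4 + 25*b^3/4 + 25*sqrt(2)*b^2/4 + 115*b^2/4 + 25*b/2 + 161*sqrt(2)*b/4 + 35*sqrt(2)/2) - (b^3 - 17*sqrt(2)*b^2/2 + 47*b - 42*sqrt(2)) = sqrt(2)*b^5/2 - 5*b^4/2 - 5*sqrt(2)*b^4/4 - 37*sqrt(2)*b^3/4 + 21*b^3/4 + 59*sqrt(2)*b^2/4 + 115*b^2/4 - 69*b/2 + 161*sqrt(2)*b/4 + 119*sqrt(2)/2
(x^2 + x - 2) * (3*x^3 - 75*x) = 3*x^5 + 3*x^4 - 81*x^3 - 75*x^2 + 150*x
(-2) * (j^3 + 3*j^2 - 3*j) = -2*j^3 - 6*j^2 + 6*j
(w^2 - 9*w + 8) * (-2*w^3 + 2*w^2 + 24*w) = -2*w^5 + 20*w^4 - 10*w^3 - 200*w^2 + 192*w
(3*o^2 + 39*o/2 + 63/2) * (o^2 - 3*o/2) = 3*o^4 + 15*o^3 + 9*o^2/4 - 189*o/4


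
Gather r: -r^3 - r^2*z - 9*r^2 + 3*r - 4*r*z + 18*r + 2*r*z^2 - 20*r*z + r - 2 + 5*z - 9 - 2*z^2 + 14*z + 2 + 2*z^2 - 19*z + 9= -r^3 + r^2*(-z - 9) + r*(2*z^2 - 24*z + 22)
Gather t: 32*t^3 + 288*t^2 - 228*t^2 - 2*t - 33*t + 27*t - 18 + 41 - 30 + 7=32*t^3 + 60*t^2 - 8*t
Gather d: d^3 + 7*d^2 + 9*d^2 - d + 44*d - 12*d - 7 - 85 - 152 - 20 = d^3 + 16*d^2 + 31*d - 264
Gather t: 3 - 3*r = 3 - 3*r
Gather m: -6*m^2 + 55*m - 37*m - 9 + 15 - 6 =-6*m^2 + 18*m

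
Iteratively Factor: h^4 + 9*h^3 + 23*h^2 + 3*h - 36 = (h - 1)*(h^3 + 10*h^2 + 33*h + 36) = (h - 1)*(h + 4)*(h^2 + 6*h + 9) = (h - 1)*(h + 3)*(h + 4)*(h + 3)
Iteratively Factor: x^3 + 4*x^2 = (x + 4)*(x^2) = x*(x + 4)*(x)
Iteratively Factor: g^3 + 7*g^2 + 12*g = (g)*(g^2 + 7*g + 12) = g*(g + 4)*(g + 3)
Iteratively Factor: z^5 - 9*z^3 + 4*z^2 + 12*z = (z - 2)*(z^4 + 2*z^3 - 5*z^2 - 6*z) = (z - 2)*(z + 3)*(z^3 - z^2 - 2*z) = z*(z - 2)*(z + 3)*(z^2 - z - 2) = z*(z - 2)^2*(z + 3)*(z + 1)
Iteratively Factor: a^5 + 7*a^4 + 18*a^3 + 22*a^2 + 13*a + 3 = (a + 3)*(a^4 + 4*a^3 + 6*a^2 + 4*a + 1) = (a + 1)*(a + 3)*(a^3 + 3*a^2 + 3*a + 1) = (a + 1)^2*(a + 3)*(a^2 + 2*a + 1) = (a + 1)^3*(a + 3)*(a + 1)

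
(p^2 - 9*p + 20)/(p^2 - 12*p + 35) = (p - 4)/(p - 7)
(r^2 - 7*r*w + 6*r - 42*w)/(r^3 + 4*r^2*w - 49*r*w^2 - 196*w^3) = (r + 6)/(r^2 + 11*r*w + 28*w^2)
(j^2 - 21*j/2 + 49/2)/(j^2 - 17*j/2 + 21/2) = (2*j - 7)/(2*j - 3)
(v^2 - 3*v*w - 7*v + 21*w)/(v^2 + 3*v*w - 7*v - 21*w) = (v - 3*w)/(v + 3*w)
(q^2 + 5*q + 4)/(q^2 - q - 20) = (q + 1)/(q - 5)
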